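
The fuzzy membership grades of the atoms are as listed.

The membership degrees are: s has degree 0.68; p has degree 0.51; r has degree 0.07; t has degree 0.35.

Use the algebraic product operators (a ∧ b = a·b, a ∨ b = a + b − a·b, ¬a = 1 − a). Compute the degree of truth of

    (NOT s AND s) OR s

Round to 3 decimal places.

0.750

NOT s = 1 − 0.6800 = 0.3200
NOT s AND s = a·b on (0.3200, 0.6800) = 0.2176
(NOT s AND s) OR s = a + b − a·b on (0.2176, 0.6800) = 0.7496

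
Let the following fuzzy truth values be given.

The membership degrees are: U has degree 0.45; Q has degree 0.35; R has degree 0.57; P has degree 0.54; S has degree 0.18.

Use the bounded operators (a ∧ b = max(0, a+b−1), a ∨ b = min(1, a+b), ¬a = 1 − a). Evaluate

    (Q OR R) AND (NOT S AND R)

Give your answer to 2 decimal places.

Q OR R = min(1, a+b) on (0.35, 0.57) = 0.92
NOT S = 1 − 0.18 = 0.82
NOT S AND R = max(0, a+b−1) on (0.82, 0.57) = 0.39
(Q OR R) AND (NOT S AND R) = max(0, a+b−1) on (0.92, 0.39) = 0.31

0.31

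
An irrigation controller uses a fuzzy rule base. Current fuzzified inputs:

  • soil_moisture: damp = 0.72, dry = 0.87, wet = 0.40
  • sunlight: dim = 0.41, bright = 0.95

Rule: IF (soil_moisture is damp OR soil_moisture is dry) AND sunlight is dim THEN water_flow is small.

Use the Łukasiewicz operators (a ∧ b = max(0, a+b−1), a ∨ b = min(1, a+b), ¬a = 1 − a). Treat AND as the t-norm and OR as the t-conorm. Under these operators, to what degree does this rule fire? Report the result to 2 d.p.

firing strength: (damp=0.72 OR dry=0.87) = 1.00; AND[max(0, a+b−1)] with dim=0.41 → w = 0.41

0.41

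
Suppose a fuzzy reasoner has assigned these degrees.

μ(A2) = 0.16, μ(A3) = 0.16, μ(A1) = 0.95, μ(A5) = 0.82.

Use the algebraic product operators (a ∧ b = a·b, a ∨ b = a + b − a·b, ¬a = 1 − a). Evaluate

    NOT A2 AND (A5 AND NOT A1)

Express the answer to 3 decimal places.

NOT A2 = 1 − 0.1600 = 0.8400
NOT A1 = 1 − 0.9500 = 0.0500
A5 AND NOT A1 = a·b on (0.8200, 0.0500) = 0.0410
NOT A2 AND (A5 AND NOT A1) = a·b on (0.8400, 0.0410) = 0.0344

0.034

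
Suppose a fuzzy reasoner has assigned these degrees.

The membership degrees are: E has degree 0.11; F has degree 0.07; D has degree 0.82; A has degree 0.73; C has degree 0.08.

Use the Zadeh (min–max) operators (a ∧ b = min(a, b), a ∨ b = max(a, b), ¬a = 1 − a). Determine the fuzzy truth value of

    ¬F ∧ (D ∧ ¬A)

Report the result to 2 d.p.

0.27

¬F = 1 − 0.07 = 0.93
¬A = 1 − 0.73 = 0.27
D ∧ ¬A = min(a, b) on (0.82, 0.27) = 0.27
¬F ∧ (D ∧ ¬A) = min(a, b) on (0.93, 0.27) = 0.27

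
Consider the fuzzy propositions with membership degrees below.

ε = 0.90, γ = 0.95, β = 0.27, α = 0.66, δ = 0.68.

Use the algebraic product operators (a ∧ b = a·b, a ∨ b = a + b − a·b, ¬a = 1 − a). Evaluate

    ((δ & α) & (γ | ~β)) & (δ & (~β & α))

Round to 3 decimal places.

0.145

δ & α = a·b on (0.6800, 0.6600) = 0.4488
~β = 1 − 0.2700 = 0.7300
γ | ~β = a + b − a·b on (0.9500, 0.7300) = 0.9865
(δ & α) & (γ | ~β) = a·b on (0.4488, 0.9865) = 0.4427
~β = 1 − 0.2700 = 0.7300
~β & α = a·b on (0.7300, 0.6600) = 0.4818
δ & (~β & α) = a·b on (0.6800, 0.4818) = 0.3276
((δ & α) & (γ | ~β)) & (δ & (~β & α)) = a·b on (0.4427, 0.3276) = 0.1451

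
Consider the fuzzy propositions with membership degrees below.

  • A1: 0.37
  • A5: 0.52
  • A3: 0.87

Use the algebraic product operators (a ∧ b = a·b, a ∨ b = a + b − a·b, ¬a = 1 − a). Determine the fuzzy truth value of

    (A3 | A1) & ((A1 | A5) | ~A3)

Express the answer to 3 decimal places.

0.677

A3 | A1 = a + b − a·b on (0.8700, 0.3700) = 0.9181
A1 | A5 = a + b − a·b on (0.3700, 0.5200) = 0.6976
~A3 = 1 − 0.8700 = 0.1300
(A1 | A5) | ~A3 = a + b − a·b on (0.6976, 0.1300) = 0.7369
(A3 | A1) & ((A1 | A5) | ~A3) = a·b on (0.9181, 0.7369) = 0.6766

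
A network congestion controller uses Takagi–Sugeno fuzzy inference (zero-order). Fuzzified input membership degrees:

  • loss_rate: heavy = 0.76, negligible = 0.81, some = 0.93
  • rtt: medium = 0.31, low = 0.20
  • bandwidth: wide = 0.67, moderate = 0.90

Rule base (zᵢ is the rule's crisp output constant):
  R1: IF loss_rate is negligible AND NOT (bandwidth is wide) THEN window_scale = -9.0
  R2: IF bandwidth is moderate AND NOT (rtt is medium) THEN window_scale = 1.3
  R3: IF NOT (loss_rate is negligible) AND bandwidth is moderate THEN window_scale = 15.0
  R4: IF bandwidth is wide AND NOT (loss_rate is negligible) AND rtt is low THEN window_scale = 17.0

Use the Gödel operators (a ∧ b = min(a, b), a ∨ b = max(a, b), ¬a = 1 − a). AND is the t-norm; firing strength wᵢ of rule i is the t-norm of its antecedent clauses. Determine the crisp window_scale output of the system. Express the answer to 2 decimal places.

R1 (z=-9.0): negligible=0.81, ¬wide=1−0.67=0.33; AND[min(a, b)] → w = 0.33
R2 (z=1.3): moderate=0.90, ¬medium=1−0.31=0.69; AND[min(a, b)] → w = 0.69
R3 (z=15.0): ¬negligible=1−0.81=0.19, moderate=0.90; AND[min(a, b)] → w = 0.19
R4 (z=17.0): wide=0.67, ¬negligible=1−0.81=0.19, low=0.20; AND[min(a, b)] → w = 0.19
Weighted average = (0.33·-9.0 + 0.69·1.3 + 0.19·15.0 + 0.19·17.0) / (0.33 + 0.69 + 0.19 + 0.19)
  = 4.0070 / 1.4000 = 2.86

2.86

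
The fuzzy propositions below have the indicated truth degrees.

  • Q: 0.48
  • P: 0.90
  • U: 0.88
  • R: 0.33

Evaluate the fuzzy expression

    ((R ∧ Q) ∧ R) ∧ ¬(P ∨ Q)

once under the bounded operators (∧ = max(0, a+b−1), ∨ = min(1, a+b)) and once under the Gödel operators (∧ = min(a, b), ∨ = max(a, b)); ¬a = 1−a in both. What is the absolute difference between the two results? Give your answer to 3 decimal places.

Under bounded:
  R ∧ Q = max(0, a+b−1) on (0.33, 0.48) = 0.00
  (R ∧ Q) ∧ R = max(0, a+b−1) on (0.00, 0.33) = 0.00
  P ∨ Q = min(1, a+b) on (0.90, 0.48) = 1.00
  ¬(P ∨ Q) = 1 − 1.00 = 0.00
  ((R ∧ Q) ∧ R) ∧ ¬(P ∨ Q) = max(0, a+b−1) on (0.00, 0.00) = 0.00
  → value = 0.0000
Under Gödel:
  R ∧ Q = min(a, b) on (0.33, 0.48) = 0.33
  (R ∧ Q) ∧ R = min(a, b) on (0.33, 0.33) = 0.33
  P ∨ Q = max(a, b) on (0.90, 0.48) = 0.90
  ¬(P ∨ Q) = 1 − 0.90 = 0.10
  ((R ∧ Q) ∧ R) ∧ ¬(P ∨ Q) = min(a, b) on (0.33, 0.10) = 0.10
  → value = 0.1000
|0.0000 − 0.1000| = 0.100

0.100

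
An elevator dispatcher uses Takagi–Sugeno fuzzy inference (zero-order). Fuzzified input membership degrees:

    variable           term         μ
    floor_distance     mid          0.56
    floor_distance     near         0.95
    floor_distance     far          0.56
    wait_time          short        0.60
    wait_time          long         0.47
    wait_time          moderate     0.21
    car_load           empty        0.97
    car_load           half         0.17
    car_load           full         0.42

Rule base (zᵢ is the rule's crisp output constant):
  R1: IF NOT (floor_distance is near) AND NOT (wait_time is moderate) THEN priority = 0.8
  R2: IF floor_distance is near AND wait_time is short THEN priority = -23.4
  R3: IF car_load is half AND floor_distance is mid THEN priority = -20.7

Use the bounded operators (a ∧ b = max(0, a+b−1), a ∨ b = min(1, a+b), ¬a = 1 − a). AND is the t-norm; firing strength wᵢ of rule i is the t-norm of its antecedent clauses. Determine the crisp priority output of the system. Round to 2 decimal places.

R1 (z=0.8): ¬near=1−0.95=0.05, ¬moderate=1−0.21=0.79; AND[max(0, a+b−1)] → w = 0.00
R2 (z=-23.4): near=0.95, short=0.60; AND[max(0, a+b−1)] → w = 0.55
R3 (z=-20.7): half=0.17, mid=0.56; AND[max(0, a+b−1)] → w = 0.00
Weighted average = (0.00·0.8 + 0.55·-23.4 + 0.00·-20.7) / (0.00 + 0.55 + 0.00)
  = -12.8700 / 0.5500 = -23.40

-23.40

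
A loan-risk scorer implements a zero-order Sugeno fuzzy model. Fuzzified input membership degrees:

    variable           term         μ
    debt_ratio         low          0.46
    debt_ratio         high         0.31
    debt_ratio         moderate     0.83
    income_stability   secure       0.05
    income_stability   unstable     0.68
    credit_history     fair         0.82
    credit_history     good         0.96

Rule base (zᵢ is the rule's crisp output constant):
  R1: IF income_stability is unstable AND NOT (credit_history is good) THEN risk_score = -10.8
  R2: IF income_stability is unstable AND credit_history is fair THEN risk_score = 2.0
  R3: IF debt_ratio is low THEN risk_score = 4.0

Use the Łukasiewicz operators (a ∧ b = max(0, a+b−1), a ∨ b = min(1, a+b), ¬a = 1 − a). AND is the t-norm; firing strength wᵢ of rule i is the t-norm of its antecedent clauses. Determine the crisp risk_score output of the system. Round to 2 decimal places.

R1 (z=-10.8): unstable=0.68, ¬good=1−0.96=0.04; AND[max(0, a+b−1)] → w = 0.00
R2 (z=2.0): unstable=0.68, fair=0.82; AND[max(0, a+b−1)] → w = 0.50
R3 (z=4.0): low=0.46 → w = 0.46
Weighted average = (0.00·-10.8 + 0.50·2.0 + 0.46·4.0) / (0.00 + 0.50 + 0.46)
  = 2.8400 / 0.9600 = 2.96

2.96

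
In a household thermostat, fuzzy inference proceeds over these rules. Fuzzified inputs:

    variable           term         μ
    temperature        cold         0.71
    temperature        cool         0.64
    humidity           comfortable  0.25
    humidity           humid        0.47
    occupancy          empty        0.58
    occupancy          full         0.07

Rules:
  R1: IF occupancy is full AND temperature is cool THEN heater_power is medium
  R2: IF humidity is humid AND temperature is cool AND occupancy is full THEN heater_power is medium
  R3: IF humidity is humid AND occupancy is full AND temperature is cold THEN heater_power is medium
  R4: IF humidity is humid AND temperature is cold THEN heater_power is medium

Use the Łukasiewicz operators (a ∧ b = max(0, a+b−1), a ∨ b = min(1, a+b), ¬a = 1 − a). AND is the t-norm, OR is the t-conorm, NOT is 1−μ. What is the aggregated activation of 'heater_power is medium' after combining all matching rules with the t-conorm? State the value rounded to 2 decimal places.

0.18

R1: full=0.07, cool=0.64; AND[max(0, a+b−1)] → w = 0.00
R2: humid=0.47, cool=0.64, full=0.07; AND[max(0, a+b−1)] → w = 0.00
R3: humid=0.47, full=0.07, cold=0.71; AND[max(0, a+b−1)] → w = 0.00
R4: humid=0.47, cold=0.71; AND[max(0, a+b−1)] → w = 0.18
Rules with consequent 'medium': {R1, R2, R3, R4} → strengths 0.00, 0.00, 0.00, 0.18
Aggregate via t-conorm [min(1, a+b)]: 0.18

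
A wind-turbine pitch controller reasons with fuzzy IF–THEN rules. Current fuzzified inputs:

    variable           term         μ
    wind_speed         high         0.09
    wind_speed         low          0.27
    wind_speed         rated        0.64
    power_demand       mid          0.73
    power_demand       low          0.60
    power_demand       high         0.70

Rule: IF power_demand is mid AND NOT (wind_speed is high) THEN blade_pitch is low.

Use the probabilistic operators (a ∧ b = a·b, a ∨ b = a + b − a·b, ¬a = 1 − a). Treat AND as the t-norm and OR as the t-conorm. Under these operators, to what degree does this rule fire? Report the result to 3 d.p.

0.664

firing strength: mid=0.73, ¬high=1−0.09=0.91; AND[a·b] → w = 0.6643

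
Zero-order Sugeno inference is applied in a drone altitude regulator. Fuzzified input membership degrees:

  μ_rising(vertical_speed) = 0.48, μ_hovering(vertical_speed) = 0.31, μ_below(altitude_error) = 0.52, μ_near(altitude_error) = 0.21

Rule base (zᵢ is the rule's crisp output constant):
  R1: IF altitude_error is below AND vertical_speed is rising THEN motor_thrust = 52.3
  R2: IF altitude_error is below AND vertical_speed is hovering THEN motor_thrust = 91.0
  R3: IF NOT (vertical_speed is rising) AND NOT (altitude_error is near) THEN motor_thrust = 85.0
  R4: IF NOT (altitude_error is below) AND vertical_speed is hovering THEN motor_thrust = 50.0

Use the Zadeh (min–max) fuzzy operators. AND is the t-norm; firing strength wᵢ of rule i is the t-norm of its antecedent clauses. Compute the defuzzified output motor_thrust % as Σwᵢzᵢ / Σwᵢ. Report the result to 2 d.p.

69.76

R1 (z=52.3): below=0.52, rising=0.48; AND[min(a, b)] → w = 0.48
R2 (z=91.0): below=0.52, hovering=0.31; AND[min(a, b)] → w = 0.31
R3 (z=85.0): ¬rising=1−0.48=0.52, ¬near=1−0.21=0.79; AND[min(a, b)] → w = 0.52
R4 (z=50.0): ¬below=1−0.52=0.48, hovering=0.31; AND[min(a, b)] → w = 0.31
Weighted average = (0.48·52.3 + 0.31·91.0 + 0.52·85.0 + 0.31·50.0) / (0.48 + 0.31 + 0.52 + 0.31)
  = 113.0140 / 1.6200 = 69.76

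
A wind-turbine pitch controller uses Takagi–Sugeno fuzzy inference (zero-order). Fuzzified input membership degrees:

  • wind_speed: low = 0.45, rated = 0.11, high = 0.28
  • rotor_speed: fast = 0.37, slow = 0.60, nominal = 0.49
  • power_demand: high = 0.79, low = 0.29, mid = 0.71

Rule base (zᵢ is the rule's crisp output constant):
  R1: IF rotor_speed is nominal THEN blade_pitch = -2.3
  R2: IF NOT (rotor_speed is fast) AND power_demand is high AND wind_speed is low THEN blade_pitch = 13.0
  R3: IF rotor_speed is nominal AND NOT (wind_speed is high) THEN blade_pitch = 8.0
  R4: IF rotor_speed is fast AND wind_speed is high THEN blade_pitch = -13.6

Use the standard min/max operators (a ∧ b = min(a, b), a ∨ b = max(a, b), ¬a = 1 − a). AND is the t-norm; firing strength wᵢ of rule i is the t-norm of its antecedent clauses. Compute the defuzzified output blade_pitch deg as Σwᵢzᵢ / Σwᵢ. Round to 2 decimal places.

R1 (z=-2.3): nominal=0.49 → w = 0.49
R2 (z=13.0): ¬fast=1−0.37=0.63, high=0.79, low=0.45; AND[min(a, b)] → w = 0.45
R3 (z=8.0): nominal=0.49, ¬high=1−0.28=0.72; AND[min(a, b)] → w = 0.49
R4 (z=-13.6): fast=0.37, high=0.28; AND[min(a, b)] → w = 0.28
Weighted average = (0.49·-2.3 + 0.45·13.0 + 0.49·8.0 + 0.28·-13.6) / (0.49 + 0.45 + 0.49 + 0.28)
  = 4.8350 / 1.7100 = 2.83

2.83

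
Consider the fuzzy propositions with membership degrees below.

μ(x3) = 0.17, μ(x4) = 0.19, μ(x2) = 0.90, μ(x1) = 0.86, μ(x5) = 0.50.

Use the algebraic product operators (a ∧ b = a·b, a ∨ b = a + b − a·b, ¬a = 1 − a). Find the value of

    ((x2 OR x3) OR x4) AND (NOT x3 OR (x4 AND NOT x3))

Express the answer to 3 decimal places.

x2 OR x3 = a + b − a·b on (0.9000, 0.1700) = 0.9170
(x2 OR x3) OR x4 = a + b − a·b on (0.9170, 0.1900) = 0.9328
NOT x3 = 1 − 0.1700 = 0.8300
NOT x3 = 1 − 0.1700 = 0.8300
x4 AND NOT x3 = a·b on (0.1900, 0.8300) = 0.1577
NOT x3 OR (x4 AND NOT x3) = a + b − a·b on (0.8300, 0.1577) = 0.8568
((x2 OR x3) OR x4) AND (NOT x3 OR (x4 AND NOT x3)) = a·b on (0.9328, 0.8568) = 0.7992

0.799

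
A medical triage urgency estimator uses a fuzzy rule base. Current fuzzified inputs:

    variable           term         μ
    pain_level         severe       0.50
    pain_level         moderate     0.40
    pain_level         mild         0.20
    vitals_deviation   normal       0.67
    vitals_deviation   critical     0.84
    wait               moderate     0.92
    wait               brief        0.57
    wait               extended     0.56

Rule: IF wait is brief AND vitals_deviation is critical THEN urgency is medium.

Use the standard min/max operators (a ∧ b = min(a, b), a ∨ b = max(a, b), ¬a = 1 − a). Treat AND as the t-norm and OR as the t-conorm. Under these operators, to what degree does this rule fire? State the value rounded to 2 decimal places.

0.57

firing strength: brief=0.57, critical=0.84; AND[min(a, b)] → w = 0.57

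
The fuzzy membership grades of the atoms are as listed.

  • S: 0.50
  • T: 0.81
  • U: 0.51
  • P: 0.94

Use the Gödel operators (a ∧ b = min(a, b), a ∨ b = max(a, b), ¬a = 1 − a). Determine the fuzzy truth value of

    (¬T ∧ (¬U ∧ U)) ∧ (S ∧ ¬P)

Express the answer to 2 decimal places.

¬T = 1 − 0.81 = 0.19
¬U = 1 − 0.51 = 0.49
¬U ∧ U = min(a, b) on (0.49, 0.51) = 0.49
¬T ∧ (¬U ∧ U) = min(a, b) on (0.19, 0.49) = 0.19
¬P = 1 − 0.94 = 0.06
S ∧ ¬P = min(a, b) on (0.50, 0.06) = 0.06
(¬T ∧ (¬U ∧ U)) ∧ (S ∧ ¬P) = min(a, b) on (0.19, 0.06) = 0.06

0.06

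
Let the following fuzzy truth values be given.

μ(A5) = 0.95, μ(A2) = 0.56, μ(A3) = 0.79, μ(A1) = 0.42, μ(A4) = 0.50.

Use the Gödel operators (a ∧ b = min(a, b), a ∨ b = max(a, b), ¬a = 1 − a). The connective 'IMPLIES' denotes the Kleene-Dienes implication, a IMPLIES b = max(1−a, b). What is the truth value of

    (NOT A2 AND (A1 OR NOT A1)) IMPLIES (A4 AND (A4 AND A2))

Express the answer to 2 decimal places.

NOT A2 = 1 − 0.56 = 0.44
NOT A1 = 1 − 0.42 = 0.58
A1 OR NOT A1 = max(a, b) on (0.42, 0.58) = 0.58
NOT A2 AND (A1 OR NOT A1) = min(a, b) on (0.44, 0.58) = 0.44
A4 AND A2 = min(a, b) on (0.50, 0.56) = 0.50
A4 AND (A4 AND A2) = min(a, b) on (0.50, 0.50) = 0.50
(NOT A2 AND (A1 OR NOT A1)) IMPLIES (A4 AND (A4 AND A2))  [Kleene-Dienes: max(1−a, b)] with a=0.44, b=0.50 → 0.56

0.56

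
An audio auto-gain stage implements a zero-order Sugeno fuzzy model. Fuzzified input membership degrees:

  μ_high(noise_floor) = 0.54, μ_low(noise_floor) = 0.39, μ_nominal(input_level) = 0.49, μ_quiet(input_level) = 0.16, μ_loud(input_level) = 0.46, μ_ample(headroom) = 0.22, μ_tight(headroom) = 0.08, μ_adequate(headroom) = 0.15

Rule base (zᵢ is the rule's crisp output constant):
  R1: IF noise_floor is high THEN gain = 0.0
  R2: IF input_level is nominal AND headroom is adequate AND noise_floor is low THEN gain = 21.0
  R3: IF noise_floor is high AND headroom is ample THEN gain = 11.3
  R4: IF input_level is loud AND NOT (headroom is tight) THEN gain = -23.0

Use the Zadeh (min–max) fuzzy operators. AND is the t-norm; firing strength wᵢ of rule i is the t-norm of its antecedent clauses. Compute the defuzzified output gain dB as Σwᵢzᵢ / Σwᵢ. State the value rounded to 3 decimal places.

-3.609

R1 (z=0.0): high=0.54 → w = 0.54
R2 (z=21.0): nominal=0.49, adequate=0.15, low=0.39; AND[min(a, b)] → w = 0.15
R3 (z=11.3): high=0.54, ample=0.22; AND[min(a, b)] → w = 0.22
R4 (z=-23.0): loud=0.46, ¬tight=1−0.08=0.92; AND[min(a, b)] → w = 0.46
Weighted average = (0.54·0.0 + 0.15·21.0 + 0.22·11.3 + 0.46·-23.0) / (0.54 + 0.15 + 0.22 + 0.46)
  = -4.9440 / 1.3700 = -3.609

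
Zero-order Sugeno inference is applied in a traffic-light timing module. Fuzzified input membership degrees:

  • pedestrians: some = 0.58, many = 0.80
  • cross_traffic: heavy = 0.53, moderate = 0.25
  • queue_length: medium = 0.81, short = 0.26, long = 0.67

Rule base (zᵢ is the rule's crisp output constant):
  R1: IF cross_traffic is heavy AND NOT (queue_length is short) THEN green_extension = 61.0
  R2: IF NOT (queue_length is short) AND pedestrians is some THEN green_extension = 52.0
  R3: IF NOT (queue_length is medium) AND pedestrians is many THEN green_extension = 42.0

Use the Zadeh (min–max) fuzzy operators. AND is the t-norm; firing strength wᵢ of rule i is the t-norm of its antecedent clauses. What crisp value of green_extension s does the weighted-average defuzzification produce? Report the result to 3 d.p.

54.208

R1 (z=61.0): heavy=0.53, ¬short=1−0.26=0.74; AND[min(a, b)] → w = 0.53
R2 (z=52.0): ¬short=1−0.26=0.74, some=0.58; AND[min(a, b)] → w = 0.58
R3 (z=42.0): ¬medium=1−0.81=0.19, many=0.80; AND[min(a, b)] → w = 0.19
Weighted average = (0.53·61.0 + 0.58·52.0 + 0.19·42.0) / (0.53 + 0.58 + 0.19)
  = 70.4700 / 1.3000 = 54.208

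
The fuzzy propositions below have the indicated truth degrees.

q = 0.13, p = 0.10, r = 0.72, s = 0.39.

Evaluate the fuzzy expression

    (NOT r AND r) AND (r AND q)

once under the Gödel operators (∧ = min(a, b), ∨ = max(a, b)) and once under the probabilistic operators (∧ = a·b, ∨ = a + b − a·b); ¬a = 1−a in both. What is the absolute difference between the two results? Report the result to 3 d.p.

Under Gödel:
  NOT r = 1 − 0.72 = 0.28
  NOT r AND r = min(a, b) on (0.28, 0.72) = 0.28
  r AND q = min(a, b) on (0.72, 0.13) = 0.13
  (NOT r AND r) AND (r AND q) = min(a, b) on (0.28, 0.13) = 0.13
  → value = 0.1300
Under probabilistic:
  NOT r = 1 − 0.7200 = 0.2800
  NOT r AND r = a·b on (0.2800, 0.7200) = 0.2016
  r AND q = a·b on (0.7200, 0.1300) = 0.0936
  (NOT r AND r) AND (r AND q) = a·b on (0.2016, 0.0936) = 0.0189
  → value = 0.0189
|0.1300 − 0.0189| = 0.111

0.111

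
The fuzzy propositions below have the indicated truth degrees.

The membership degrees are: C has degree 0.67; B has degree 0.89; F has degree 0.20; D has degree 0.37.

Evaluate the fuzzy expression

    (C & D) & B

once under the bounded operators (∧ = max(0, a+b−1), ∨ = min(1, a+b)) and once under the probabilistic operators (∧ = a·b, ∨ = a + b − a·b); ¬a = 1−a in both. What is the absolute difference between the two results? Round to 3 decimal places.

0.221

Under bounded:
  C & D = max(0, a+b−1) on (0.67, 0.37) = 0.04
  (C & D) & B = max(0, a+b−1) on (0.04, 0.89) = 0.00
  → value = 0.0000
Under probabilistic:
  C & D = a·b on (0.6700, 0.3700) = 0.2479
  (C & D) & B = a·b on (0.2479, 0.8900) = 0.2206
  → value = 0.2206
|0.0000 − 0.2206| = 0.221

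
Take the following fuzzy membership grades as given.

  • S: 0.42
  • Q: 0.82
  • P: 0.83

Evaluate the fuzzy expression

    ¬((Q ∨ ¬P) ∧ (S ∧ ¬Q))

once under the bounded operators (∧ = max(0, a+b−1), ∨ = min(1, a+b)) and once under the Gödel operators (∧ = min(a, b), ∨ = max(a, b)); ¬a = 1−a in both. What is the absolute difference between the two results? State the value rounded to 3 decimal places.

0.180

Under bounded:
  ¬P = 1 − 0.83 = 0.17
  Q ∨ ¬P = min(1, a+b) on (0.82, 0.17) = 0.99
  ¬Q = 1 − 0.82 = 0.18
  S ∧ ¬Q = max(0, a+b−1) on (0.42, 0.18) = 0.00
  (Q ∨ ¬P) ∧ (S ∧ ¬Q) = max(0, a+b−1) on (0.99, 0.00) = 0.00
  ¬((Q ∨ ¬P) ∧ (S ∧ ¬Q)) = 1 − 0.00 = 1.00
  → value = 1.0000
Under Gödel:
  ¬P = 1 − 0.83 = 0.17
  Q ∨ ¬P = max(a, b) on (0.82, 0.17) = 0.82
  ¬Q = 1 − 0.82 = 0.18
  S ∧ ¬Q = min(a, b) on (0.42, 0.18) = 0.18
  (Q ∨ ¬P) ∧ (S ∧ ¬Q) = min(a, b) on (0.82, 0.18) = 0.18
  ¬((Q ∨ ¬P) ∧ (S ∧ ¬Q)) = 1 − 0.18 = 0.82
  → value = 0.8200
|1.0000 − 0.8200| = 0.180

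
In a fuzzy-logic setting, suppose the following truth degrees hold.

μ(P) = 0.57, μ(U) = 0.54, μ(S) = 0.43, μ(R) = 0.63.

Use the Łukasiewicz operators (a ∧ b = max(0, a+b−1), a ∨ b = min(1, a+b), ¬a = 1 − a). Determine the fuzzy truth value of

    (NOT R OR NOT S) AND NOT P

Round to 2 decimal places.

NOT R = 1 − 0.63 = 0.37
NOT S = 1 − 0.43 = 0.57
NOT R OR NOT S = min(1, a+b) on (0.37, 0.57) = 0.94
NOT P = 1 − 0.57 = 0.43
(NOT R OR NOT S) AND NOT P = max(0, a+b−1) on (0.94, 0.43) = 0.37

0.37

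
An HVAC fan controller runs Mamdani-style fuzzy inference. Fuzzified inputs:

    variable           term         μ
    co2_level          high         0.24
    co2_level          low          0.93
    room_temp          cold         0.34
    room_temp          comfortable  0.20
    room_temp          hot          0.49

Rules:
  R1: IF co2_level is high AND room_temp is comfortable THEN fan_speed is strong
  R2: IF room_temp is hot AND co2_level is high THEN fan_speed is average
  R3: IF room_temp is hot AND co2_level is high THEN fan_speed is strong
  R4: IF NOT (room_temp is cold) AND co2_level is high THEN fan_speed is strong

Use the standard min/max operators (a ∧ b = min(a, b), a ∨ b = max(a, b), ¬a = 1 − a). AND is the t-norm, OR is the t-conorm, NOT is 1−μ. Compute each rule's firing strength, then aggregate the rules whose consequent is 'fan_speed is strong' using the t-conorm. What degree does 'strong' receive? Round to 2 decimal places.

R1: high=0.24, comfortable=0.20; AND[min(a, b)] → w = 0.20
R2: hot=0.49, high=0.24; AND[min(a, b)] → w = 0.24
R3: hot=0.49, high=0.24; AND[min(a, b)] → w = 0.24
R4: ¬cold=1−0.34=0.66, high=0.24; AND[min(a, b)] → w = 0.24
Rules with consequent 'strong': {R1, R3, R4} → strengths 0.20, 0.24, 0.24
Aggregate via t-conorm [max(a, b)]: 0.24

0.24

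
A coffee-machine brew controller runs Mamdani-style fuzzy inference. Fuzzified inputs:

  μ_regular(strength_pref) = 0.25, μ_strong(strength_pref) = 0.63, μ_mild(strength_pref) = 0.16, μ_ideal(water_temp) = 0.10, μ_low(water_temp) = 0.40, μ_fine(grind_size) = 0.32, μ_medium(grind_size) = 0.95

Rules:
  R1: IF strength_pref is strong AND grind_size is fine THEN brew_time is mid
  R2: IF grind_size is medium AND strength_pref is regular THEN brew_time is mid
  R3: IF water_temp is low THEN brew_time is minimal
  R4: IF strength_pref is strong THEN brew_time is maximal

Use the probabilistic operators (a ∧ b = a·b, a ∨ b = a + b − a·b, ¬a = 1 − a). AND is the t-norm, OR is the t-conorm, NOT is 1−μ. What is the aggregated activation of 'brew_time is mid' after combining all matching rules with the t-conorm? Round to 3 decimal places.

R1: strong=0.63, fine=0.32; AND[a·b] → w = 0.2016
R2: medium=0.95, regular=0.25; AND[a·b] → w = 0.2375
R3: low=0.40 → w = 0.4000
R4: strong=0.63 → w = 0.6300
Rules with consequent 'mid': {R1, R2} → strengths 0.2016, 0.2375
Aggregate via t-conorm [a + b − a·b]: 0.3912

0.391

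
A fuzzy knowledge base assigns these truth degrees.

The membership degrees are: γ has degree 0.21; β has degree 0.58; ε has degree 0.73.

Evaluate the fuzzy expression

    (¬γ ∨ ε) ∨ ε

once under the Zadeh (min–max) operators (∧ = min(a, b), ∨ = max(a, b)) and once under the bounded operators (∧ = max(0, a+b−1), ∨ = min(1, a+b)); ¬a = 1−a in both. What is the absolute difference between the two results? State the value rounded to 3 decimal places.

0.210

Under Zadeh (min–max):
  ¬γ = 1 − 0.21 = 0.79
  ¬γ ∨ ε = max(a, b) on (0.79, 0.73) = 0.79
  (¬γ ∨ ε) ∨ ε = max(a, b) on (0.79, 0.73) = 0.79
  → value = 0.7900
Under bounded:
  ¬γ = 1 − 0.21 = 0.79
  ¬γ ∨ ε = min(1, a+b) on (0.79, 0.73) = 1.00
  (¬γ ∨ ε) ∨ ε = min(1, a+b) on (1.00, 0.73) = 1.00
  → value = 1.0000
|0.7900 − 1.0000| = 0.210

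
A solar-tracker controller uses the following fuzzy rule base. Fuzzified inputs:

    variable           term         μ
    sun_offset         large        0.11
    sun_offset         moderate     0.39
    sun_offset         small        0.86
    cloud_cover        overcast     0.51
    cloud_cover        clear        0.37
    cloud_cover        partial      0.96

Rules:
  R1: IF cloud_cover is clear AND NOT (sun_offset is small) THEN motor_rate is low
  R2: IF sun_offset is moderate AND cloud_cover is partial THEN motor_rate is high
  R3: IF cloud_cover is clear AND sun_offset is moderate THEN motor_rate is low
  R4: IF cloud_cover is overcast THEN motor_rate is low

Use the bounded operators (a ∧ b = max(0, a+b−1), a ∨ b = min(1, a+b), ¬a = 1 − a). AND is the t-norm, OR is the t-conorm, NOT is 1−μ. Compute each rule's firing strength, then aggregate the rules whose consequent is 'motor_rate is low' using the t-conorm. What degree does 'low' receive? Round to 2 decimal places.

R1: clear=0.37, ¬small=1−0.86=0.14; AND[max(0, a+b−1)] → w = 0.00
R2: moderate=0.39, partial=0.96; AND[max(0, a+b−1)] → w = 0.35
R3: clear=0.37, moderate=0.39; AND[max(0, a+b−1)] → w = 0.00
R4: overcast=0.51 → w = 0.51
Rules with consequent 'low': {R1, R3, R4} → strengths 0.00, 0.00, 0.51
Aggregate via t-conorm [min(1, a+b)]: 0.51

0.51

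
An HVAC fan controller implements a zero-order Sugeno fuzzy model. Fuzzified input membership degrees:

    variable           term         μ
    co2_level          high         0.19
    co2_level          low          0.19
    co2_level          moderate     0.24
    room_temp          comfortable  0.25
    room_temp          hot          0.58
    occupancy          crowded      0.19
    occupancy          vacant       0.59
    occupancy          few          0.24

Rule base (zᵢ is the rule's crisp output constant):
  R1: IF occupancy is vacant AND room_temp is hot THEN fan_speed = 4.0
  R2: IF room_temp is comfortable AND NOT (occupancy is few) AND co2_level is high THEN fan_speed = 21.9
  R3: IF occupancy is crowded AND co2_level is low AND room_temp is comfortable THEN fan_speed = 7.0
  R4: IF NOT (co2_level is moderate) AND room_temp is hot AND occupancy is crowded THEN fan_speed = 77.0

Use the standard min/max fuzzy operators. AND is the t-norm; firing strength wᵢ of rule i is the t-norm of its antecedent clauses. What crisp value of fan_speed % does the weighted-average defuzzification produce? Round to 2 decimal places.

R1 (z=4.0): vacant=0.59, hot=0.58; AND[min(a, b)] → w = 0.58
R2 (z=21.9): comfortable=0.25, ¬few=1−0.24=0.76, high=0.19; AND[min(a, b)] → w = 0.19
R3 (z=7.0): crowded=0.19, low=0.19, comfortable=0.25; AND[min(a, b)] → w = 0.19
R4 (z=77.0): ¬moderate=1−0.24=0.76, hot=0.58, crowded=0.19; AND[min(a, b)] → w = 0.19
Weighted average = (0.58·4.0 + 0.19·21.9 + 0.19·7.0 + 0.19·77.0) / (0.58 + 0.19 + 0.19 + 0.19)
  = 22.4410 / 1.1500 = 19.51

19.51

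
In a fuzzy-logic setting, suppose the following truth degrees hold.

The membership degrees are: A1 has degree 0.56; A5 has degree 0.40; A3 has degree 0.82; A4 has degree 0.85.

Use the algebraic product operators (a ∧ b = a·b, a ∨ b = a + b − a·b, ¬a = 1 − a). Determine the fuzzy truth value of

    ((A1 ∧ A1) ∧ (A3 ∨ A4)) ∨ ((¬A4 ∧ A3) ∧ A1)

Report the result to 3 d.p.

A1 ∧ A1 = a·b on (0.5600, 0.5600) = 0.3136
A3 ∨ A4 = a + b − a·b on (0.8200, 0.8500) = 0.9730
(A1 ∧ A1) ∧ (A3 ∨ A4) = a·b on (0.3136, 0.9730) = 0.3051
¬A4 = 1 − 0.8500 = 0.1500
¬A4 ∧ A3 = a·b on (0.1500, 0.8200) = 0.1230
(¬A4 ∧ A3) ∧ A1 = a·b on (0.1230, 0.5600) = 0.0689
((A1 ∧ A1) ∧ (A3 ∨ A4)) ∨ ((¬A4 ∧ A3) ∧ A1) = a + b − a·b on (0.3051, 0.0689) = 0.3530

0.353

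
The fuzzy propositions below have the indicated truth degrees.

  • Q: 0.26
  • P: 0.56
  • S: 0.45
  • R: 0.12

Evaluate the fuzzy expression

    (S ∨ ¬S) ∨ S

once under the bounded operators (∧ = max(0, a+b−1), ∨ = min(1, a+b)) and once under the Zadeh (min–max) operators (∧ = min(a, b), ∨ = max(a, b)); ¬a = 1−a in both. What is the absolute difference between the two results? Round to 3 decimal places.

Under bounded:
  ¬S = 1 − 0.45 = 0.55
  S ∨ ¬S = min(1, a+b) on (0.45, 0.55) = 1.00
  (S ∨ ¬S) ∨ S = min(1, a+b) on (1.00, 0.45) = 1.00
  → value = 1.0000
Under Zadeh (min–max):
  ¬S = 1 − 0.45 = 0.55
  S ∨ ¬S = max(a, b) on (0.45, 0.55) = 0.55
  (S ∨ ¬S) ∨ S = max(a, b) on (0.55, 0.45) = 0.55
  → value = 0.5500
|1.0000 − 0.5500| = 0.450

0.450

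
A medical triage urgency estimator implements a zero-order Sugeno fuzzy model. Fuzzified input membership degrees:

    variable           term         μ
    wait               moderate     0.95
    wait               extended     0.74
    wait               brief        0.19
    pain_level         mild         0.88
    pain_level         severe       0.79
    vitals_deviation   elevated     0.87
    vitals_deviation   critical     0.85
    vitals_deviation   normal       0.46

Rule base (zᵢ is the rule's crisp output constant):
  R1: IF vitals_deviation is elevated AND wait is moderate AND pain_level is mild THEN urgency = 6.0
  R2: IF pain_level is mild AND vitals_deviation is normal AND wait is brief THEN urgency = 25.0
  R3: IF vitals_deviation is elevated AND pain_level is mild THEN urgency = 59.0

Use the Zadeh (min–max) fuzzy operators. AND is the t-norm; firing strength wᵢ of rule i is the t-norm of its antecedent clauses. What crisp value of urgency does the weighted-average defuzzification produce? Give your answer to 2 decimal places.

R1 (z=6.0): elevated=0.87, moderate=0.95, mild=0.88; AND[min(a, b)] → w = 0.87
R2 (z=25.0): mild=0.88, normal=0.46, brief=0.19; AND[min(a, b)] → w = 0.19
R3 (z=59.0): elevated=0.87, mild=0.88; AND[min(a, b)] → w = 0.87
Weighted average = (0.87·6.0 + 0.19·25.0 + 0.87·59.0) / (0.87 + 0.19 + 0.87)
  = 61.3000 / 1.9300 = 31.76

31.76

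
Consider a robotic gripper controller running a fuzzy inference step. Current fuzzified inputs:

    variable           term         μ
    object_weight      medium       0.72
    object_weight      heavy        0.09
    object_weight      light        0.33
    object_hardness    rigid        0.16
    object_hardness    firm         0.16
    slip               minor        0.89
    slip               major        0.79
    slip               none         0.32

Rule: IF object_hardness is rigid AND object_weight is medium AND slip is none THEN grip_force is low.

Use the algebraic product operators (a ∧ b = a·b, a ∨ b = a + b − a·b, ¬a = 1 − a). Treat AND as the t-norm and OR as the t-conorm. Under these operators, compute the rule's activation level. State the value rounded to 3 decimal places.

0.037

firing strength: rigid=0.16, medium=0.72, none=0.32; AND[a·b] → w = 0.0369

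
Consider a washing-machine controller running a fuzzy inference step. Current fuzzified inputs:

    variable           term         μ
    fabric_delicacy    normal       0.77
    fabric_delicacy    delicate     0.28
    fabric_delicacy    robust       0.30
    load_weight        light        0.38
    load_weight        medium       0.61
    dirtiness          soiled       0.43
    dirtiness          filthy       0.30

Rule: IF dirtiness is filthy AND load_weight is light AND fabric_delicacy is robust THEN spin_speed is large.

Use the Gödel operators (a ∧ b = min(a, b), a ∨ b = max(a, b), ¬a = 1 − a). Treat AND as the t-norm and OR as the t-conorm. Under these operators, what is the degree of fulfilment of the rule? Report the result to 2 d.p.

firing strength: filthy=0.30, light=0.38, robust=0.30; AND[min(a, b)] → w = 0.30

0.30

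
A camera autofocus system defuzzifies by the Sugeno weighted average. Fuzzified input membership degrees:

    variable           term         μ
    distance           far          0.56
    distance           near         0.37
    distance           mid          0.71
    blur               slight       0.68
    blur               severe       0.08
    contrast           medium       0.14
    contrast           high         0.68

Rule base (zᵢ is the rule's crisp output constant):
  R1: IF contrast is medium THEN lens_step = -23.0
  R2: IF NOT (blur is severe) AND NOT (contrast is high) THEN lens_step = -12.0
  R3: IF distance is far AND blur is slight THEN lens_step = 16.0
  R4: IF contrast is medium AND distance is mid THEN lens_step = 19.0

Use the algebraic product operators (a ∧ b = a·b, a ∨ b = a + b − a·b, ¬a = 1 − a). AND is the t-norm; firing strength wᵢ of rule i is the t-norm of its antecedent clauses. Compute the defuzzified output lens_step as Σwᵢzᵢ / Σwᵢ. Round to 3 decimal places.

1.343

R1 (z=-23.0): medium=0.14 → w = 0.1400
R2 (z=-12.0): ¬severe=1−0.08=0.92, ¬high=1−0.68=0.32; AND[a·b] → w = 0.2944
R3 (z=16.0): far=0.56, slight=0.68; AND[a·b] → w = 0.3808
R4 (z=19.0): medium=0.14, mid=0.71; AND[a·b] → w = 0.0994
Weighted average = (0.1400·-23.0 + 0.2944·-12.0 + 0.3808·16.0 + 0.0994·19.0) / (0.1400 + 0.2944 + 0.3808 + 0.0994)
  = 1.2286 / 0.9146 = 1.343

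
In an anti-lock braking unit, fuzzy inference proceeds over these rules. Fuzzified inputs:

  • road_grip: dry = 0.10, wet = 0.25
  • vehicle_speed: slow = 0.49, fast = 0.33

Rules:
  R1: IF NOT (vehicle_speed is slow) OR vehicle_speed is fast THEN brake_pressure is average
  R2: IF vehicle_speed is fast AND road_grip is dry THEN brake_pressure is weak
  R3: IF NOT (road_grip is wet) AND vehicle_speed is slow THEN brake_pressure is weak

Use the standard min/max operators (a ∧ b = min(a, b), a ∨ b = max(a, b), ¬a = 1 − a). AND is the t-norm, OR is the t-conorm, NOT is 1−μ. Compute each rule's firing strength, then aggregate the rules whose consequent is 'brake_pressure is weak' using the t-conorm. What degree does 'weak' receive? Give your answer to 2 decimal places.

0.49

R1: ¬slow=1−0.49=0.51, fast=0.33; OR[max(a, b)] → w = 0.51
R2: fast=0.33, dry=0.10; AND[min(a, b)] → w = 0.10
R3: ¬wet=1−0.25=0.75, slow=0.49; AND[min(a, b)] → w = 0.49
Rules with consequent 'weak': {R2, R3} → strengths 0.10, 0.49
Aggregate via t-conorm [max(a, b)]: 0.49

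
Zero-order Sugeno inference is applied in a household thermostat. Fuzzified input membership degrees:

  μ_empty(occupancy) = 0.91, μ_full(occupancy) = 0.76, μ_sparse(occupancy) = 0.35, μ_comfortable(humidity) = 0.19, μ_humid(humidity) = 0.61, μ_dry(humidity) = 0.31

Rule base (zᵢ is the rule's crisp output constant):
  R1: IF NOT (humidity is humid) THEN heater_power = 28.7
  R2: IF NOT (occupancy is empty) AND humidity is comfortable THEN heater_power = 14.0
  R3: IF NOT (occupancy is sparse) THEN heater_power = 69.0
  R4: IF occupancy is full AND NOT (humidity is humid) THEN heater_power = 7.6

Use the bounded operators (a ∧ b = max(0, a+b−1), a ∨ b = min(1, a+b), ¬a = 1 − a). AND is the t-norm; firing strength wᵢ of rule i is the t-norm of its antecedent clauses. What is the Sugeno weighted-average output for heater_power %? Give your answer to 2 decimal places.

R1 (z=28.7): ¬humid=1−0.61=0.39 → w = 0.39
R2 (z=14.0): ¬empty=1−0.91=0.09, comfortable=0.19; AND[max(0, a+b−1)] → w = 0.00
R3 (z=69.0): ¬sparse=1−0.35=0.65 → w = 0.65
R4 (z=7.6): full=0.76, ¬humid=1−0.61=0.39; AND[max(0, a+b−1)] → w = 0.15
Weighted average = (0.39·28.7 + 0.00·14.0 + 0.65·69.0 + 0.15·7.6) / (0.39 + 0.00 + 0.65 + 0.15)
  = 57.1830 / 1.1900 = 48.05

48.05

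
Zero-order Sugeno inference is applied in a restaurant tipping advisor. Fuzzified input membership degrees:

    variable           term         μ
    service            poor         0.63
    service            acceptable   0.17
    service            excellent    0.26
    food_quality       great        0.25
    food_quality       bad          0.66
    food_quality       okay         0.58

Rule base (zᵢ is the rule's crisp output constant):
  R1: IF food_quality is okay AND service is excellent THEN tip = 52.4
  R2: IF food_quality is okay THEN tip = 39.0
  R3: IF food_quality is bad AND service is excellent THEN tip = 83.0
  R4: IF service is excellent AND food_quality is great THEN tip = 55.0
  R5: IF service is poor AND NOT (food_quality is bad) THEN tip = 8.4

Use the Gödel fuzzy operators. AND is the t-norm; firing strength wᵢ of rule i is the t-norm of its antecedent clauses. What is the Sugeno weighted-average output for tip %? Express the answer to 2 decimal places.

44.04

R1 (z=52.4): okay=0.58, excellent=0.26; AND[min(a, b)] → w = 0.26
R2 (z=39.0): okay=0.58 → w = 0.58
R3 (z=83.0): bad=0.66, excellent=0.26; AND[min(a, b)] → w = 0.26
R4 (z=55.0): excellent=0.26, great=0.25; AND[min(a, b)] → w = 0.25
R5 (z=8.4): poor=0.63, ¬bad=1−0.66=0.34; AND[min(a, b)] → w = 0.34
Weighted average = (0.26·52.4 + 0.58·39.0 + 0.26·83.0 + 0.25·55.0 + 0.34·8.4) / (0.26 + 0.58 + 0.26 + 0.25 + 0.34)
  = 74.4300 / 1.6900 = 44.04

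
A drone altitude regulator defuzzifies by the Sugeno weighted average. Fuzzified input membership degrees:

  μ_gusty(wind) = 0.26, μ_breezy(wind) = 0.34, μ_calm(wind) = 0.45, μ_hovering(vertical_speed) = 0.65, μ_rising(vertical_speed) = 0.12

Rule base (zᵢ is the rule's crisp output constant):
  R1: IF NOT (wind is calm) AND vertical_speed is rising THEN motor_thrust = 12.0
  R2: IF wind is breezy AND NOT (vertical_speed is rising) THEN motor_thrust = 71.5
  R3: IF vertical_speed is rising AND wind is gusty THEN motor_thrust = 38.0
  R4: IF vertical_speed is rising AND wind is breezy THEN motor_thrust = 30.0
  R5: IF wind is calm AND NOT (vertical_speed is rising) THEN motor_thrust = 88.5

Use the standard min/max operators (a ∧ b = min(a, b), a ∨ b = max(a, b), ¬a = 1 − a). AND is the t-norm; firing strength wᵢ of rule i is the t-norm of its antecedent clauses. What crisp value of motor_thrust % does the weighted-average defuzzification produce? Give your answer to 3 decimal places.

R1 (z=12.0): ¬calm=1−0.45=0.55, rising=0.12; AND[min(a, b)] → w = 0.12
R2 (z=71.5): breezy=0.34, ¬rising=1−0.12=0.88; AND[min(a, b)] → w = 0.34
R3 (z=38.0): rising=0.12, gusty=0.26; AND[min(a, b)] → w = 0.12
R4 (z=30.0): rising=0.12, breezy=0.34; AND[min(a, b)] → w = 0.12
R5 (z=88.5): calm=0.45, ¬rising=1−0.12=0.88; AND[min(a, b)] → w = 0.45
Weighted average = (0.12·12.0 + 0.34·71.5 + 0.12·38.0 + 0.12·30.0 + 0.45·88.5) / (0.12 + 0.34 + 0.12 + 0.12 + 0.45)
  = 73.7350 / 1.1500 = 64.117

64.117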